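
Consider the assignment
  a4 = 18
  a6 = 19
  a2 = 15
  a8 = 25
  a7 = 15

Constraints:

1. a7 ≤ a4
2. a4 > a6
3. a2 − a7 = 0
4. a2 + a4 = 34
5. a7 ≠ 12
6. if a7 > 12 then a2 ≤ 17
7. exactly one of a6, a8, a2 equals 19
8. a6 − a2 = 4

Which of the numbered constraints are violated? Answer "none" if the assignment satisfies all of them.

1. a7 = 15, a4 = 18; 15 ≤ 18  yes
2. a4 = 18, a6 = 19; 18 ≤ 19 (want >)  no
3. a2 − a7 = 15 − 15 = 0  yes
4. a2 + a4 = 15 + 18 = 33, not 34  no
5. a7 = 15, and 15 ≠ 12  yes
6. a7 = 15 > 12, so we need a2 ≤ 17; a2 = 15 ≤ 17  yes
7. a6=19, a8=25, a2=15; 1 of them equals 19  yes
8. a6 − a2 = 19 − 15 = 4  yes

Violated: 2, 4.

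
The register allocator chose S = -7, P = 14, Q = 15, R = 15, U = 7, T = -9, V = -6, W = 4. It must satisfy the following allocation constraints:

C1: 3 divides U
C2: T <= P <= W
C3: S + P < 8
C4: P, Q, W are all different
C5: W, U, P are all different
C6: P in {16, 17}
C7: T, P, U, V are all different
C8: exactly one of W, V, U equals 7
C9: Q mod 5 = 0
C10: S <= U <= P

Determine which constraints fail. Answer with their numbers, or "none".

Constraints 1, 2, and 6 do not hold.

C1: 7 = 3*2 + 1, so 3 does not divide 7 — violated.
C2: values -9, 14, 4; P = 14 is not <= W = 4 — violated.
C3: S + P = -7 + 14 = 7; 7 < 8 — satisfied.
C4: values 14, 15, 4 are pairwise distinct — satisfied.
C5: values 4, 7, 14 are pairwise distinct — satisfied.
C6: P = 14 is not in {16, 17} — violated.
C7: values -9, 14, 7, -6 are pairwise distinct — satisfied.
C8: W=4, V=-6, U=7; 1 of them equals 7 — satisfied.
C9: 15 mod 5 = 0 — satisfied.
C10: values -7 <= 7 <= 14 — satisfied.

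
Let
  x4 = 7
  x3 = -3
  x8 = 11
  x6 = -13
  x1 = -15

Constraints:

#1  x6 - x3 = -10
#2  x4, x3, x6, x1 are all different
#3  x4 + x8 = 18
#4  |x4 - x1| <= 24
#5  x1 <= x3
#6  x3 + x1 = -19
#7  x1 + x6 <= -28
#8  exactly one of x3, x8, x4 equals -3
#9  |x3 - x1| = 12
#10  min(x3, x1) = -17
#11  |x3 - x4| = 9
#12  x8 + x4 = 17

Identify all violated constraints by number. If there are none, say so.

#1 x6 - x3 = -13 - (-3) = -10  yes
#2 values 7, -3, -13, -15 are pairwise distinct  yes
#3 x4 + x8 = 7 + 11 = 18  yes
#4 |7 - (-15)| = 22; 22 ≤ 24  yes
#5 x1 = -15, x3 = -3; -15 ≤ -3  yes
#6 x3 + x1 = -3 + (-15) = -18, not -19  no
#7 x1 + x6 = -15 + (-13) = -28; -28 ≤ -28  yes
#8 x3=-3, x8=11, x4=7; 1 of them equals -3  yes
#9 |-3 - (-15)| = 12  yes
#10 min(-3, -15) = -15, not -17  no
#11 |-3 - 7| = 10, not 9  no
#12 x8 + x4 = 11 + 7 = 18, not 17  no

The assignment fails constraints 6, 10, 11, and 12.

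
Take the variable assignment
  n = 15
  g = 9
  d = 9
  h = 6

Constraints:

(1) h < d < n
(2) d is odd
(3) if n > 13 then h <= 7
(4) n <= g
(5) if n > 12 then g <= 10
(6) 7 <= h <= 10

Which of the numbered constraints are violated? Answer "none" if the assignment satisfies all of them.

(1) values 6 < 9 < 15 — holds.
(2) d = 9 is odd — holds.
(3) n = 15 > 13, so we need h ≤ 7; h = 6 ≤ 7 — holds.
(4) n = 15, g = 9; 15 > 9 (want ≤) — does not hold.
(5) n = 15 > 12, so we need g ≤ 10; g = 9 ≤ 10 — holds.
(6) h = 6 is outside [7, 10] — does not hold.

Constraints 4, 6 are violated.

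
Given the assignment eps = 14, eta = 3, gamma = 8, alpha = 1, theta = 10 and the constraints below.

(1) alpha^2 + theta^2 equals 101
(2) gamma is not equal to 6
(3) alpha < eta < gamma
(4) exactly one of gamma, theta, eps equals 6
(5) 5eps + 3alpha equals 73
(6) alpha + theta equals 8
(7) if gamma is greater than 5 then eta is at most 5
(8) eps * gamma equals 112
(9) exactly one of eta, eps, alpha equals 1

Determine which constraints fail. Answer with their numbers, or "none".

(1) alpha^2 + theta^2 = 1^2 + 10^2 = 1 + 100 = 101 — holds.
(2) gamma = 8, and 8 ≠ 6 — holds.
(3) values 1 < 3 < 8 — holds.
(4) gamma=8, theta=10, eps=14; 0 of them equal 6, not exactly one — does not hold.
(5) 5eps + 3alpha = 5(14) + 3(1) = 73 — holds.
(6) alpha + theta = 1 + 10 = 11, not 8 — does not hold.
(7) gamma = 8 > 5, so we need eta ≤ 5; eta = 3 ≤ 5 — holds.
(8) eps * gamma = 14 * 8 = 112 — holds.
(9) eta=3, eps=14, alpha=1; 1 of them equals 1 — holds.

Constraints 4, 6 do not hold.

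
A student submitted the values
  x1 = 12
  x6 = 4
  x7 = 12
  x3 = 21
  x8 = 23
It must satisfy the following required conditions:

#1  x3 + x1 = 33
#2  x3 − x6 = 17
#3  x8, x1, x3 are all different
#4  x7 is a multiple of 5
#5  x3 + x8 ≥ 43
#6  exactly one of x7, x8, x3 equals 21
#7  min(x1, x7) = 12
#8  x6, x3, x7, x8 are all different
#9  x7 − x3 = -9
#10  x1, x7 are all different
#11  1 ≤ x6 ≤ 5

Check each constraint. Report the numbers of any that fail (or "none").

#1 x3 + x1 = 21 + 12 = 33 — OK.
#2 x3 − x6 = 21 − 4 = 17 — OK.
#3 values 23, 12, 21 are pairwise distinct — OK.
#4 12 = 5×2 + 2, so 5 does not divide 12 — violated.
#5 x3 + x8 = 21 + 23 = 44; 44 ≥ 43 — OK.
#6 x7=12, x8=23, x3=21; 1 of them equals 21 — OK.
#7 min(12, 12) = 12 — OK.
#8 values 4, 21, 12, 23 are pairwise distinct — OK.
#9 x7 − x3 = 12 − 21 = -9 — OK.
#10 x1 = x7 = 12, not all different — violated.
#11 x6 = 4 lies in [1, 5] — OK.

No — constraints 4 and 10 are not satisfied.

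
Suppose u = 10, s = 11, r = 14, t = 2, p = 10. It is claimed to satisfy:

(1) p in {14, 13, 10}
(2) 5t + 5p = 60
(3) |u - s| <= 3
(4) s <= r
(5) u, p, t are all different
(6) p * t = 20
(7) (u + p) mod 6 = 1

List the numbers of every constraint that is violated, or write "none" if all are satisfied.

(1) p = 10 is in {14, 13, 10} — holds.
(2) 5t + 5p = 5(2) + 5(10) = 60 — holds.
(3) |10 - 11| = 1; 1 ≤ 3 — holds.
(4) s = 11, r = 14; 11 ≤ 14 — holds.
(5) u = p = 10, not all different — does not hold.
(6) p * t = 10 * 2 = 20 — holds.
(7) u + p = 20; 20 mod 6 = 2, not 1 — does not hold.

Constraints 5 and 7 do not hold.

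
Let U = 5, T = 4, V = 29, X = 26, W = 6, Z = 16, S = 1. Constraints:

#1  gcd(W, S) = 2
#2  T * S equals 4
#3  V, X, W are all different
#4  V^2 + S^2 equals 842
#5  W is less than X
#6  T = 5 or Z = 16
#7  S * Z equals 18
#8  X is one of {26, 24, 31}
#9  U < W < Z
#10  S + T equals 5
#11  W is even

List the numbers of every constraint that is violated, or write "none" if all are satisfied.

The assignment fails constraints 1, 7.

#1 gcd(6, 1) = 1, not 2 — violated.
#2 T * S = 4 * 1 = 4 — OK.
#3 values 29, 26, 6 are pairwise distinct — OK.
#4 V^2 + S^2 = 29^2 + 1^2 = 841 + 1 = 842 — OK.
#5 W = 6, X = 26; 6 < 26 — OK.
#6 T = 4 ≠ 5, but Z = 16 = 16 (second disjunct) — OK.
#7 S * Z = 1 * 16 = 16, not 18 — violated.
#8 X = 26 is in {26, 24, 31} — OK.
#9 values 5 < 6 < 16 — OK.
#10 S + T = 1 + 4 = 5 — OK.
#11 W = 6 is even — OK.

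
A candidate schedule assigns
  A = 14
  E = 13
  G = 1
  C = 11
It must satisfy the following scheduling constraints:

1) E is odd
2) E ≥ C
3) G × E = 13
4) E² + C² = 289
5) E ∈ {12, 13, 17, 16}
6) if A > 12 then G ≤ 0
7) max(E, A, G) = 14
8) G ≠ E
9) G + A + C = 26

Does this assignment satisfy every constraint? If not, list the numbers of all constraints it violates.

1) E = 13 is odd  ✔
2) E = 13, C = 11; 13 ≥ 11  ✔
3) G × E = 1 × 13 = 13  ✔
4) E² + C² = 13² + 11² = 169 + 121 = 290, not 289  ✘
5) E = 13 is in {12, 13, 17, 16}  ✔
6) A = 14 > 12, so we need G ≤ 0; but G = 1 > 0  ✘
7) max(13, 14, 1) = 14  ✔
8) G = 1, E = 13; distinct  ✔
9) G + A + C = 1 + 14 + 11 = 26  ✔

The assignment fails constraints 4 and 6.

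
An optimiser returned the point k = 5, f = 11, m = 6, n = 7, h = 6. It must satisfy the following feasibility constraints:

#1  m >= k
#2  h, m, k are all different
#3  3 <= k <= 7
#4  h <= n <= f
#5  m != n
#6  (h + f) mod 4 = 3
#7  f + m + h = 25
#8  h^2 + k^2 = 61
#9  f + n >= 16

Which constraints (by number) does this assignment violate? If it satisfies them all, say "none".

#1 m = 6, k = 5; 6 ≥ 5 — OK.
#2 h = m = 6, not all different — violated.
#3 k = 5 lies in [3, 7] — OK.
#4 values 6 <= 7 <= 11 — OK.
#5 m = 6, n = 7; distinct — OK.
#6 h + f = 17; 17 mod 4 = 1, not 3 — violated.
#7 f + m + h = 11 + 6 + 6 = 23, not 25 — violated.
#8 h^2 + k^2 = 6^2 + 5^2 = 36 + 25 = 61 — OK.
#9 f + n = 11 + 7 = 18; 18 ≥ 16 — OK.

No — constraints 2, 6, and 7 are not satisfied.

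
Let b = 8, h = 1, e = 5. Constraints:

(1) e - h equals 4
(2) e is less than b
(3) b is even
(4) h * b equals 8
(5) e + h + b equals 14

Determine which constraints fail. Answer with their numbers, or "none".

The assignment satisfies every constraint.

(1) e - h = 5 - 1 = 4  true
(2) e = 5, b = 8; 5 < 8  true
(3) b = 8 is even  true
(4) h * b = 1 * 8 = 8  true
(5) e + h + b = 5 + 1 + 8 = 14  true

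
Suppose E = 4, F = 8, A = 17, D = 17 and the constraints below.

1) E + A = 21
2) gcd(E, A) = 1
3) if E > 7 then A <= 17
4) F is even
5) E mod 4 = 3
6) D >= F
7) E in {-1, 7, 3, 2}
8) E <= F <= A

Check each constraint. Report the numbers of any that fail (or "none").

Violated: 5 and 7.

1) E + A = 4 + 17 = 21 — OK.
2) gcd(4, 17) = 1 — OK.
3) E = 4, not > 7; antecedent false, conditional vacuously true — OK.
4) F = 8 is even — OK.
5) 4 mod 4 = 0, not 3 — violated.
6) D = 17, F = 8; 17 ≥ 8 — OK.
7) E = 4 is not in {-1, 7, 3, 2} — violated.
8) values 4 <= 8 <= 17 — OK.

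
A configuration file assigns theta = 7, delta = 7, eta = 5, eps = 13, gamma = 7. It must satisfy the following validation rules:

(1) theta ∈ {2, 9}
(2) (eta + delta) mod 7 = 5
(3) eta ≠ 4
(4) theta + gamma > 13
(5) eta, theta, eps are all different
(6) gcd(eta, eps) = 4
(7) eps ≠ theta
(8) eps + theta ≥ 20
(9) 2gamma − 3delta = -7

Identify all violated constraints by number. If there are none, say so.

(1) theta = 7 is not in {2, 9} — violated.
(2) eta + delta = 12; 12 mod 7 = 5 — OK.
(3) eta = 5, and 5 ≠ 4 — OK.
(4) theta + gamma = 7 + 7 = 14; 14 > 13 — OK.
(5) values 5, 7, 13 are pairwise distinct — OK.
(6) gcd(5, 13) = 1, not 4 — violated.
(7) eps = 13, theta = 7; distinct — OK.
(8) eps + theta = 13 + 7 = 20; 20 ≥ 20 — OK.
(9) 2gamma − 3delta = 2(7) − 3(7) = -7 — OK.

Constraints 1, 6 do not hold.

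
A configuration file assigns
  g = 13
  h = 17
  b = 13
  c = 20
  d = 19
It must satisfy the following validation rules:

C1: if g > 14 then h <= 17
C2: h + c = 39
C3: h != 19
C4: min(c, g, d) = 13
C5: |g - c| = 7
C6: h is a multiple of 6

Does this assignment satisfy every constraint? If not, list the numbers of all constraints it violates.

C1: g = 13, not > 14; antecedent false, conditional vacuously true  ✔
C2: h + c = 17 + 20 = 37, not 39  ✘
C3: h = 17, and 17 ≠ 19  ✔
C4: min(20, 13, 19) = 13  ✔
C5: |13 - 20| = 7  ✔
C6: 17 = 6*2 + 5, so 6 does not divide 17  ✘

Constraints 2 and 6 do not hold.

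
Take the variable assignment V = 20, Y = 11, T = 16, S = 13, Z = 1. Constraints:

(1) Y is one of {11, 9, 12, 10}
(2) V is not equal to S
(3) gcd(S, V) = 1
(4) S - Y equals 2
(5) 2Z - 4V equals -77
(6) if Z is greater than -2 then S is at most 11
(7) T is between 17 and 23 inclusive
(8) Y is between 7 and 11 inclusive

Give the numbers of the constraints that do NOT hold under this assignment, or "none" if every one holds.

Violated: 5, 6, and 7.

(1) Y = 11 is in {11, 9, 12, 10} — holds.
(2) V = 20, S = 13; distinct — holds.
(3) gcd(13, 20) = 1 — holds.
(4) S - Y = 13 - 11 = 2 — holds.
(5) 2Z - 4V = 2(1) - 4(20) = -78, not -77 — does not hold.
(6) Z = 1 > -2, so we need S ≤ 11; but S = 13 > 11 — does not hold.
(7) T = 16 is outside [17, 23] — does not hold.
(8) Y = 11 lies in [7, 11] — holds.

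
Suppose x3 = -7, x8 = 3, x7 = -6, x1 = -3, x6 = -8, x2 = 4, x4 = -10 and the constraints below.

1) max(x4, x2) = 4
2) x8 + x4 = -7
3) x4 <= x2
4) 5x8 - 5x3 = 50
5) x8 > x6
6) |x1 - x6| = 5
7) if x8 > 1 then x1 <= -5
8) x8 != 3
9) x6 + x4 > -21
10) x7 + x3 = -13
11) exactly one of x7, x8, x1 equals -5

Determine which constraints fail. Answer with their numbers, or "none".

The assignment fails constraints 7, 8, and 11.

1) max(-10, 4) = 4 — holds.
2) x8 + x4 = 3 + (-10) = -7 — holds.
3) x4 = -10, x2 = 4; -10 ≤ 4 — holds.
4) 5x8 - 5x3 = 5(3) - 5(-7) = 50 — holds.
5) x8 = 3, x6 = -8; 3 > -8 — holds.
6) |-3 - (-8)| = 5 — holds.
7) x8 = 3 > 1, so we need x1 ≤ -5; but x1 = -3 > -5 — fails.
8) x8 = 3, but 3 is required to differ — fails.
9) x6 + x4 = -8 + (-10) = -18; -18 > -21 — holds.
10) x7 + x3 = -6 + (-7) = -13 — holds.
11) x7=-6, x8=3, x1=-3; 0 of them equal -5, not exactly one — fails.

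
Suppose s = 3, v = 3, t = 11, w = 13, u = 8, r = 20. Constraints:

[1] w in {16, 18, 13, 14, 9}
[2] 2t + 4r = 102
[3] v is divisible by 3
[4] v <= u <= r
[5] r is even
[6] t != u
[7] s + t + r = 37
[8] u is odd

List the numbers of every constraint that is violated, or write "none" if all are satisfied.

Violated: 7 and 8.

[1] w = 13 is in {16, 18, 13, 14, 9} — satisfied.
[2] 2t + 4r = 2(11) + 4(20) = 102 — satisfied.
[3] 3 / 3 = 1, so 3 divides 3 — satisfied.
[4] values 3 <= 8 <= 20 — satisfied.
[5] r = 20 is even — satisfied.
[6] t = 11, u = 8; distinct — satisfied.
[7] s + t + r = 3 + 11 + 20 = 34, not 37 — violated.
[8] u = 8 is even — violated.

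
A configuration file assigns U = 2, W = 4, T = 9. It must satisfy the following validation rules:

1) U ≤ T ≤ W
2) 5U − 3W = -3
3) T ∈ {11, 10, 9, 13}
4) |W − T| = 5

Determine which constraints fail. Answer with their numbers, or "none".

1) values 2, 9, 4; T = 9 is not ≤ W = 4 — violated.
2) 5U − 3W = 5(2) − 3(4) = -2, not -3 — violated.
3) T = 9 is in {11, 10, 9, 13} — OK.
4) |4 − 9| = 5 — OK.

The assignment fails constraints 1 and 2.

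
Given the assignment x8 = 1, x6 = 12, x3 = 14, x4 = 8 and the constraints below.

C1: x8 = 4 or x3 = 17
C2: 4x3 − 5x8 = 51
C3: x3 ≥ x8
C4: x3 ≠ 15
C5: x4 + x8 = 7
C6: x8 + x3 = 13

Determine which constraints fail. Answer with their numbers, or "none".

Constraints 1, 5, and 6 do not hold.

C1: x8 = 1 ≠ 4 and x3 = 14 ≠ 17; both disjuncts false — violated.
C2: 4x3 − 5x8 = 4(14) − 5(1) = 51 — OK.
C3: x3 = 14, x8 = 1; 14 ≥ 1 — OK.
C4: x3 = 14, and 14 ≠ 15 — OK.
C5: x4 + x8 = 8 + 1 = 9, not 7 — violated.
C6: x8 + x3 = 1 + 14 = 15, not 13 — violated.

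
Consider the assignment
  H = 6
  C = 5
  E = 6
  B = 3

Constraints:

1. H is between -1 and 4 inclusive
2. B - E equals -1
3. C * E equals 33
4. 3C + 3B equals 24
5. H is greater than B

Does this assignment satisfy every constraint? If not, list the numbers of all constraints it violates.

Violated: 1, 2, 3.

1. H = 6 is outside [-1, 4] — fails.
2. B - E = 3 - 6 = -3, not -1 — fails.
3. C * E = 5 * 6 = 30, not 33 — fails.
4. 3C + 3B = 3(5) + 3(3) = 24 — holds.
5. H = 6, B = 3; 6 > 3 — holds.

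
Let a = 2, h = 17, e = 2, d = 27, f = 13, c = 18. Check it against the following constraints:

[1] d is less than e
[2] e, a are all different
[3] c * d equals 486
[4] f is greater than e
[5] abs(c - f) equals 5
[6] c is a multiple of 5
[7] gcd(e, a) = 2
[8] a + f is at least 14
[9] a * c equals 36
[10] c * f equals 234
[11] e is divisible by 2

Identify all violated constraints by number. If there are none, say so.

[1] d = 27, e = 2; 27 ≥ 2 (want <) — does not hold.
[2] e = a = 2, not all different — does not hold.
[3] c * d = 18 * 27 = 486 — holds.
[4] f = 13, e = 2; 13 > 2 — holds.
[5] abs(18 - 13) = 5 — holds.
[6] 18 = 5*3 + 3, so 5 does not divide 18 — does not hold.
[7] gcd(2, 2) = 2 — holds.
[8] a + f = 2 + 13 = 15; 15 ≥ 14 — holds.
[9] a * c = 2 * 18 = 36 — holds.
[10] c * f = 18 * 13 = 234 — holds.
[11] 2 / 2 = 1, so 2 divides 2 — holds.

No — constraints 1, 2, 6 are not satisfied.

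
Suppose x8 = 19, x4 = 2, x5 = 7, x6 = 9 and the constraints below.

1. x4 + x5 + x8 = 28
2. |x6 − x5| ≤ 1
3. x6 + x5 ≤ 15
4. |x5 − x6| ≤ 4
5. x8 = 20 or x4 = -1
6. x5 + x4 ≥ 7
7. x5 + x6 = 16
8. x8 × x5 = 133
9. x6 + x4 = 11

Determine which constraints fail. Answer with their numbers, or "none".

1. x4 + x5 + x8 = 2 + 7 + 19 = 28 — holds.
2. |9 − 7| = 2; 2 > 1, exceeds bound 1 — does not hold.
3. x6 + x5 = 9 + 7 = 16; 16 > 15, bound 15 not met — does not hold.
4. |7 − 9| = 2; 2 ≤ 4 — holds.
5. x8 = 19 ≠ 20 and x4 = 2 ≠ -1; both disjuncts false — does not hold.
6. x5 + x4 = 7 + 2 = 9; 9 ≥ 7 — holds.
7. x5 + x6 = 7 + 9 = 16 — holds.
8. x8 × x5 = 19 × 7 = 133 — holds.
9. x6 + x4 = 9 + 2 = 11 — holds.

No — constraints 2, 3, and 5 are not satisfied.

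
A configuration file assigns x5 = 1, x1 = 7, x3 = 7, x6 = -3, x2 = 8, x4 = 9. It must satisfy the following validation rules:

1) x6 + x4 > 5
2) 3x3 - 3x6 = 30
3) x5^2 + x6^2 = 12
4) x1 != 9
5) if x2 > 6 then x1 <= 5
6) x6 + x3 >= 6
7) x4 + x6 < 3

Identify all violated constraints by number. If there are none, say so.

1) x6 + x4 = -3 + 9 = 6; 6 > 5 — OK.
2) 3x3 - 3x6 = 3(7) - 3(-3) = 30 — OK.
3) x5^2 + x6^2 = 1^2 + (-3)^2 = 1 + 9 = 10, not 12 — violated.
4) x1 = 7, and 7 ≠ 9 — OK.
5) x2 = 8 > 6, so we need x1 ≤ 5; but x1 = 7 > 5 — violated.
6) x6 + x3 = -3 + 7 = 4; 4 < 6, bound 6 not met — violated.
7) x4 + x6 = 9 + (-3) = 6; 6 ≥ 3, bound 3 not met — violated.

The assignment fails constraints 3, 5, 6, 7.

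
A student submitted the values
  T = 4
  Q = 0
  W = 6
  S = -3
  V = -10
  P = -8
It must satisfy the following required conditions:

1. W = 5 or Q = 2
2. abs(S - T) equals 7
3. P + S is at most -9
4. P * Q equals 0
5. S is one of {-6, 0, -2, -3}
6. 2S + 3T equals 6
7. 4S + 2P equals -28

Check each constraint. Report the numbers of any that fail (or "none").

1. W = 6 ≠ 5 and Q = 0 ≠ 2; both disjuncts false — fails.
2. abs(-3 - 4) = 7 — holds.
3. P + S = -8 + (-3) = -11; -11 ≤ -9 — holds.
4. P * Q = -8 * 0 = 0 — holds.
5. S = -3 is in {-6, 0, -2, -3} — holds.
6. 2S + 3T = 2(-3) + 3(4) = 6 — holds.
7. 4S + 2P = 4(-3) + 2(-8) = -28 — holds.

No — constraint 1 is not satisfied.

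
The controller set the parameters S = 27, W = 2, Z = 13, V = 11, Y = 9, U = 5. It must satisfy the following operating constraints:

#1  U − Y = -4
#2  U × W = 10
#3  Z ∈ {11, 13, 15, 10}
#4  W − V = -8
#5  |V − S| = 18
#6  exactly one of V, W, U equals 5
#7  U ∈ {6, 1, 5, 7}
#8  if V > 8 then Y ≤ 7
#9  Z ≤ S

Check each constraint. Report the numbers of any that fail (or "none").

#1 U − Y = 5 − 9 = -4  yes
#2 U × W = 5 × 2 = 10  yes
#3 Z = 13 is in {11, 13, 15, 10}  yes
#4 W − V = 2 − 11 = -9, not -8  no
#5 |11 − 27| = 16, not 18  no
#6 V=11, W=2, U=5; 1 of them equals 5  yes
#7 U = 5 is in {6, 1, 5, 7}  yes
#8 V = 11 > 8, so we need Y ≤ 7; but Y = 9 > 7  no
#9 Z = 13, S = 27; 13 ≤ 27  yes

No — constraints 4, 5, and 8 are not satisfied.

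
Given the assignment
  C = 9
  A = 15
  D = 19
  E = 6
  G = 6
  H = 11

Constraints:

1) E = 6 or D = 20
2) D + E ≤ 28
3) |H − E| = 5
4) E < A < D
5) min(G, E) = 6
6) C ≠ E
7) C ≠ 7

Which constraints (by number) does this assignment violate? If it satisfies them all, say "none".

The assignment satisfies every constraint.

1) E = 6 = 6 (first disjunct)  true
2) D + E = 19 + 6 = 25; 25 ≤ 28  true
3) |11 − 6| = 5  true
4) values 6 < 15 < 19  true
5) min(6, 6) = 6  true
6) C = 9, E = 6; distinct  true
7) C = 9, and 9 ≠ 7  true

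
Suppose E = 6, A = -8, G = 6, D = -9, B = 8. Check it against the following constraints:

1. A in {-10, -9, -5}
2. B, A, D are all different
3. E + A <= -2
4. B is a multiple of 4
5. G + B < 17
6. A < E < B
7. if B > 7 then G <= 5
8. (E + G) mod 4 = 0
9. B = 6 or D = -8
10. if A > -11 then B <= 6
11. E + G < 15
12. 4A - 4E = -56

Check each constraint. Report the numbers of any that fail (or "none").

Constraints 1, 7, 9, 10 do not hold.

1. A = -8 is not in {-10, -9, -5}  no
2. values 8, -8, -9 are pairwise distinct  yes
3. E + A = 6 + (-8) = -2; -2 ≤ -2  yes
4. 8 / 4 = 2, so 4 divides 8  yes
5. G + B = 6 + 8 = 14; 14 < 17  yes
6. values -8 < 6 < 8  yes
7. B = 8 > 7, so we need G ≤ 5; but G = 6 > 5  no
8. E + G = 12; 12 mod 4 = 0  yes
9. B = 8 ≠ 6 and D = -9 ≠ -8; both disjuncts false  no
10. A = -8 > -11, so we need B ≤ 6; but B = 8 > 6  no
11. E + G = 6 + 6 = 12; 12 < 15  yes
12. 4A - 4E = 4(-8) - 4(6) = -56  yes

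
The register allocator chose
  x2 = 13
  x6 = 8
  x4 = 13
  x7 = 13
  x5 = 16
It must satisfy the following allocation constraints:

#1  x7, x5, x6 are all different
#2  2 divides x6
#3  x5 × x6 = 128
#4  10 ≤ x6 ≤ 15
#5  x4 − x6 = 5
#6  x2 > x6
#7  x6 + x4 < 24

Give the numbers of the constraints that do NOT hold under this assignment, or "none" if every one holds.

#1 values 13, 16, 8 are pairwise distinct  yes
#2 8 / 2 = 4, so 2 divides 8  yes
#3 x5 × x6 = 16 × 8 = 128  yes
#4 x6 = 8 is outside [10, 15]  no
#5 x4 − x6 = 13 − 8 = 5  yes
#6 x2 = 13, x6 = 8; 13 > 8  yes
#7 x6 + x4 = 8 + 13 = 21; 21 < 24  yes

Violated: 4.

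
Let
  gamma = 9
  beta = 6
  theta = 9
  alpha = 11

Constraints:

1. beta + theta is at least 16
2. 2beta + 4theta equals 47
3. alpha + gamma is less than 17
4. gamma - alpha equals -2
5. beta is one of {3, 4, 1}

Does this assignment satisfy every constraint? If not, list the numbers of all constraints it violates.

1. beta + theta = 6 + 9 = 15; 15 < 16, bound 16 not met  no
2. 2beta + 4theta = 2(6) + 4(9) = 48, not 47  no
3. alpha + gamma = 11 + 9 = 20; 20 ≥ 17, bound 17 not met  no
4. gamma - alpha = 9 - 11 = -2  yes
5. beta = 6 is not in {3, 4, 1}  no

No — constraints 1, 2, 3, 5 are not satisfied.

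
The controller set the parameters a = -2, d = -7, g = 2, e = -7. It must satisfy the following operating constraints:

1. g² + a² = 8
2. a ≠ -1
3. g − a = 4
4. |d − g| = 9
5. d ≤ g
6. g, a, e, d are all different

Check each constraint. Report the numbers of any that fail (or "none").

1. g² + a² = 2² + (-2)² = 4 + 4 = 8 — OK.
2. a = -2, and -2 ≠ -1 — OK.
3. g − a = 2 − (-2) = 4 — OK.
4. |-7 − 2| = 9 — OK.
5. d = -7, g = 2; -7 ≤ 2 — OK.
6. e = d = -7, not all different — violated.

Violated: 6.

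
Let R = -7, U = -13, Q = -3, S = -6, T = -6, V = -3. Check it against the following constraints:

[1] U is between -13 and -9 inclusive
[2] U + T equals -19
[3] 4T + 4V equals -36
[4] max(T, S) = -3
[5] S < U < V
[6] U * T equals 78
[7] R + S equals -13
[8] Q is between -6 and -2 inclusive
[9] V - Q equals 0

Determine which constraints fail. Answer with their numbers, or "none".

The assignment fails constraints 4 and 5.

[1] U = -13 lies in [-13, -9] — holds.
[2] U + T = -13 + (-6) = -19 — holds.
[3] 4T + 4V = 4(-6) + 4(-3) = -36 — holds.
[4] max(-6, -6) = -6, not -3 — does not hold.
[5] values -6, -13, -3; S = -6 is not < U = -13 — does not hold.
[6] U * T = -13 * (-6) = 78 — holds.
[7] R + S = -7 + (-6) = -13 — holds.
[8] Q = -3 lies in [-6, -2] — holds.
[9] V - Q = -3 - (-3) = 0 — holds.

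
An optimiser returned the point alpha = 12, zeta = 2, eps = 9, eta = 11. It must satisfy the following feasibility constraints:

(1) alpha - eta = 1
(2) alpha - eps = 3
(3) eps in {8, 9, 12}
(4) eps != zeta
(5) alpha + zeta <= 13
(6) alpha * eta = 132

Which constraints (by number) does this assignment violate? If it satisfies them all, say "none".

The assignment fails constraint 5.

(1) alpha - eta = 12 - 11 = 1 — satisfied.
(2) alpha - eps = 12 - 9 = 3 — satisfied.
(3) eps = 9 is in {8, 9, 12} — satisfied.
(4) eps = 9, zeta = 2; distinct — satisfied.
(5) alpha + zeta = 12 + 2 = 14; 14 > 13, bound 13 not met — violated.
(6) alpha * eta = 12 * 11 = 132 — satisfied.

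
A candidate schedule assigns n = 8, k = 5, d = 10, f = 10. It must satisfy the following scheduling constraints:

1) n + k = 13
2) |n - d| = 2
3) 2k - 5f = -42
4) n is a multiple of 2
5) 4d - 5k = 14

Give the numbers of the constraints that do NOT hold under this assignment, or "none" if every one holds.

Violated: 3 and 5.

1) n + k = 8 + 5 = 13 — satisfied.
2) |8 - 10| = 2 — satisfied.
3) 2k - 5f = 2(5) - 5(10) = -40, not -42 — violated.
4) 8 / 2 = 4, so 2 divides 8 — satisfied.
5) 4d - 5k = 4(10) - 5(5) = 15, not 14 — violated.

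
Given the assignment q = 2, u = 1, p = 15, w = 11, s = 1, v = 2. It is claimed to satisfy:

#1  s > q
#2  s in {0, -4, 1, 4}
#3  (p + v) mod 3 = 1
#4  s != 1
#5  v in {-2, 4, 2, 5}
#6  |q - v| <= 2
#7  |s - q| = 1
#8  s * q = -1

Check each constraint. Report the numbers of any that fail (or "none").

No — constraints 1, 3, 4, and 8 are not satisfied.

#1 s = 1, q = 2; 1 ≤ 2 (want >)  FAIL
#2 s = 1 is in {0, -4, 1, 4}  OK
#3 p + v = 17; 17 mod 3 = 2, not 1  FAIL
#4 s = 1, but 1 is required to differ  FAIL
#5 v = 2 is in {-2, 4, 2, 5}  OK
#6 |2 - 2| = 0; 0 ≤ 2  OK
#7 |1 - 2| = 1  OK
#8 s * q = 1 * 2 = 2, not -1  FAIL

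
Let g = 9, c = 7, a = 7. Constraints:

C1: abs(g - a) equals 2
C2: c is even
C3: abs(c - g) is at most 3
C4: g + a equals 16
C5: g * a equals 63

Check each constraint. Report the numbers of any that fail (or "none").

No — constraint 2 is not satisfied.

C1: abs(9 - 7) = 2 — holds.
C2: c = 7 is odd — does not hold.
C3: abs(7 - 9) = 2; 2 ≤ 3 — holds.
C4: g + a = 9 + 7 = 16 — holds.
C5: g * a = 9 * 7 = 63 — holds.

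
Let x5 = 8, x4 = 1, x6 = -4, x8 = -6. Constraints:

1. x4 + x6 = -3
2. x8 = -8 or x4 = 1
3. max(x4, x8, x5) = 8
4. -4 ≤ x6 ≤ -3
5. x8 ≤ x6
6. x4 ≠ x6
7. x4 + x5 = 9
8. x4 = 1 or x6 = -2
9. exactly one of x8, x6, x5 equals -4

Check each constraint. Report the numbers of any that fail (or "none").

1. x4 + x6 = 1 + (-4) = -3 — satisfied.
2. x8 = -6 ≠ -8, but x4 = 1 = 1 (second disjunct) — satisfied.
3. max(1, -6, 8) = 8 — satisfied.
4. x6 = -4 lies in [-4, -3] — satisfied.
5. x8 = -6, x6 = -4; -6 ≤ -4 — satisfied.
6. x4 = 1, x6 = -4; distinct — satisfied.
7. x4 + x5 = 1 + 8 = 9 — satisfied.
8. x4 = 1 = 1 (first disjunct) — satisfied.
9. x8=-6, x6=-4, x5=8; 1 of them equals -4 — satisfied.

None — every constraint holds.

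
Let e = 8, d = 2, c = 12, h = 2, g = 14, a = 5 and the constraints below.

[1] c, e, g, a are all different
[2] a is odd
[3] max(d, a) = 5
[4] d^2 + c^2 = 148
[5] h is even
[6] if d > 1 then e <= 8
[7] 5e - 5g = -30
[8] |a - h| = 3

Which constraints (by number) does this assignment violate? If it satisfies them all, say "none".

Yes — all constraints hold.

[1] values 12, 8, 14, 5 are pairwise distinct — holds.
[2] a = 5 is odd — holds.
[3] max(2, 5) = 5 — holds.
[4] d^2 + c^2 = 2^2 + 12^2 = 4 + 144 = 148 — holds.
[5] h = 2 is even — holds.
[6] d = 2 > 1, so we need e ≤ 8; e = 8 ≤ 8 — holds.
[7] 5e - 5g = 5(8) - 5(14) = -30 — holds.
[8] |5 - 2| = 3 — holds.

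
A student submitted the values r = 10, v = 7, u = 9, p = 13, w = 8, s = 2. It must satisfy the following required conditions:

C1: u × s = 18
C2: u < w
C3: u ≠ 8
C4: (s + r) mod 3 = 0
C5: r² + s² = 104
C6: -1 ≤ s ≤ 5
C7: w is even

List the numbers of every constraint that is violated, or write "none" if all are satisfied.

C1: u × s = 9 × 2 = 18 — holds.
C2: u = 9, w = 8; 9 ≥ 8 (want <) — fails.
C3: u = 9, and 9 ≠ 8 — holds.
C4: s + r = 12; 12 mod 3 = 0 — holds.
C5: r² + s² = 10² + 2² = 100 + 4 = 104 — holds.
C6: s = 2 lies in [-1, 5] — holds.
C7: w = 8 is even — holds.

Violated: 2.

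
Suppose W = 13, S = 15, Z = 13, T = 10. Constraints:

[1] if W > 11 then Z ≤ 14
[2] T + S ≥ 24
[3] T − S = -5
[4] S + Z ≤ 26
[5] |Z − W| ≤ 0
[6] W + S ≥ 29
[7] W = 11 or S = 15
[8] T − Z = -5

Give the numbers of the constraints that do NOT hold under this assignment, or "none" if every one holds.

[1] W = 13 > 11, so we need Z ≤ 14; Z = 13 ≤ 14 — holds.
[2] T + S = 10 + 15 = 25; 25 ≥ 24 — holds.
[3] T − S = 10 − 15 = -5 — holds.
[4] S + Z = 15 + 13 = 28; 28 > 26, bound 26 not met — does not hold.
[5] |13 − 13| = 0; 0 ≤ 0 — holds.
[6] W + S = 13 + 15 = 28; 28 < 29, bound 29 not met — does not hold.
[7] W = 13 ≠ 11, but S = 15 = 15 (second disjunct) — holds.
[8] T − Z = 10 − 13 = -3, not -5 — does not hold.

Constraints 4, 6, 8 do not hold.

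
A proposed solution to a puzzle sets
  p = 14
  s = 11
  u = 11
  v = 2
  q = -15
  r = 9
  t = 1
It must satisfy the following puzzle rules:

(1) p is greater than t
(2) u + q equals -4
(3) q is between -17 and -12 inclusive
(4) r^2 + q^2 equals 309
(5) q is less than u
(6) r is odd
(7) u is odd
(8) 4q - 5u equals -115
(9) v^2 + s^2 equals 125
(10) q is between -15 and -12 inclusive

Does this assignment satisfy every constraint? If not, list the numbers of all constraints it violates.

Constraint 4 does not hold.

(1) p = 14, t = 1; 14 > 1 — satisfied.
(2) u + q = 11 + (-15) = -4 — satisfied.
(3) q = -15 lies in [-17, -12] — satisfied.
(4) r^2 + q^2 = 9^2 + (-15)^2 = 81 + 225 = 306, not 309 — violated.
(5) q = -15, u = 11; -15 < 11 — satisfied.
(6) r = 9 is odd — satisfied.
(7) u = 11 is odd — satisfied.
(8) 4q - 5u = 4(-15) - 5(11) = -115 — satisfied.
(9) v^2 + s^2 = 2^2 + 11^2 = 4 + 121 = 125 — satisfied.
(10) q = -15 lies in [-15, -12] — satisfied.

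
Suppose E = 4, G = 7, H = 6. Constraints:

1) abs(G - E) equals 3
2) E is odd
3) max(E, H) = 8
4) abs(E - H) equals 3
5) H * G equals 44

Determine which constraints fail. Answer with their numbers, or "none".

1) abs(7 - 4) = 3 — OK.
2) E = 4 is even — violated.
3) max(4, 6) = 6, not 8 — violated.
4) abs(4 - 6) = 2, not 3 — violated.
5) H * G = 6 * 7 = 42, not 44 — violated.

Violated: 2, 3, 4, and 5.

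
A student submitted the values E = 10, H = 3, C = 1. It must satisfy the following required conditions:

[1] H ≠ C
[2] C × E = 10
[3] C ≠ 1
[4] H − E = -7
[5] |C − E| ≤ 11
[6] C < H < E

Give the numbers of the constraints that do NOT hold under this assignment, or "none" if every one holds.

[1] H = 3, C = 1; distinct  true
[2] C × E = 1 × 10 = 10  true
[3] C = 1, but 1 is required to differ  false
[4] H − E = 3 − 10 = -7  true
[5] |1 − 10| = 9; 9 ≤ 11  true
[6] values 1 < 3 < 10  true

The assignment fails constraint 3.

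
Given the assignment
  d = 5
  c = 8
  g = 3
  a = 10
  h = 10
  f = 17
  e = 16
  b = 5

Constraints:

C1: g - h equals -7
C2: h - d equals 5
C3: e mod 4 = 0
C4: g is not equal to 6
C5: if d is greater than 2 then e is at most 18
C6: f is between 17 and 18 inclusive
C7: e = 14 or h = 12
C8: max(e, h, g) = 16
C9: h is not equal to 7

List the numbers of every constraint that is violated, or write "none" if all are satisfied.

No — constraint 7 is not satisfied.

C1: g - h = 3 - 10 = -7  true
C2: h - d = 10 - 5 = 5  true
C3: 16 mod 4 = 0  true
C4: g = 3, and 3 ≠ 6  true
C5: d = 5 > 2, so we need e ≤ 18; e = 16 ≤ 18  true
C6: f = 17 lies in [17, 18]  true
C7: e = 16 ≠ 14 and h = 10 ≠ 12; both disjuncts false  false
C8: max(16, 10, 3) = 16  true
C9: h = 10, and 10 ≠ 7  true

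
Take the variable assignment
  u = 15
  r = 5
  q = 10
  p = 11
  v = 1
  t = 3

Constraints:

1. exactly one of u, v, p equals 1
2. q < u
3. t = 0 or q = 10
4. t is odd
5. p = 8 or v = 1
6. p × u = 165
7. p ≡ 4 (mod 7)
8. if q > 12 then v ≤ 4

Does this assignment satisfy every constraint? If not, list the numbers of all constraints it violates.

1. u=15, v=1, p=11; 1 of them equals 1  holds
2. q = 10, u = 15; 10 < 15  holds
3. t = 3 ≠ 0, but q = 10 = 10 (second disjunct)  holds
4. t = 3 is odd  holds
5. p = 11 ≠ 8, but v = 1 = 1 (second disjunct)  holds
6. p × u = 11 × 15 = 165  holds
7. 11 mod 7 = 4  holds
8. q = 10, not > 12; antecedent false, conditional vacuously true  holds

No violations.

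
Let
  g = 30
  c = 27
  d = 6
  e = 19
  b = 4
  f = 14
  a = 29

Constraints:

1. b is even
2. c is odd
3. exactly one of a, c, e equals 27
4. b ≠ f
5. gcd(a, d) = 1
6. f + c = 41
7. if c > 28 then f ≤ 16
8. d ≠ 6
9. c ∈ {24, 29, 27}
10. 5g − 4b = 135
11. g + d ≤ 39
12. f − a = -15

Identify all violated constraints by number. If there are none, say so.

1. b = 4 is even — holds.
2. c = 27 is odd — holds.
3. a=29, c=27, e=19; 1 of them equals 27 — holds.
4. b = 4, f = 14; distinct — holds.
5. gcd(29, 6) = 1 — holds.
6. f + c = 14 + 27 = 41 — holds.
7. c = 27, not > 28; antecedent false, conditional vacuously true — holds.
8. d = 6, but 6 is required to differ — does not hold.
9. c = 27 is in {24, 29, 27} — holds.
10. 5g − 4b = 5(30) − 4(4) = 134, not 135 — does not hold.
11. g + d = 30 + 6 = 36; 36 ≤ 39 — holds.
12. f − a = 14 − 29 = -15 — holds.

No — constraints 8 and 10 are not satisfied.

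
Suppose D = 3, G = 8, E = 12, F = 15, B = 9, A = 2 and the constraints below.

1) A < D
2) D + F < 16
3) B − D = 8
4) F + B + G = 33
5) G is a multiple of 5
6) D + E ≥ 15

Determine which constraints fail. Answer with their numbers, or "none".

Constraints 2, 3, 4, 5 do not hold.

1) A = 2, D = 3; 2 < 3  yes
2) D + F = 3 + 15 = 18; 18 ≥ 16, bound 16 not met  no
3) B − D = 9 − 3 = 6, not 8  no
4) F + B + G = 15 + 9 + 8 = 32, not 33  no
5) 8 = 5×1 + 3, so 5 does not divide 8  no
6) D + E = 3 + 12 = 15; 15 ≥ 15  yes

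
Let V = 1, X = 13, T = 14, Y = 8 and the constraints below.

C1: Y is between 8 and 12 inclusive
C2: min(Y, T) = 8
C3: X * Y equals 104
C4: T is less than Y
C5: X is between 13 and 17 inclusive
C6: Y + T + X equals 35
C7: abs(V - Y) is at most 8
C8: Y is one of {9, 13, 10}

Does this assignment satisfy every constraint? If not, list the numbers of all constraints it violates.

C1: Y = 8 lies in [8, 12]  true
C2: min(8, 14) = 8  true
C3: X * Y = 13 * 8 = 104  true
C4: T = 14, Y = 8; 14 ≥ 8 (want <)  false
C5: X = 13 lies in [13, 17]  true
C6: Y + T + X = 8 + 14 + 13 = 35  true
C7: abs(1 - 8) = 7; 7 ≤ 8  true
C8: Y = 8 is not in {9, 13, 10}  false

Violated: 4 and 8.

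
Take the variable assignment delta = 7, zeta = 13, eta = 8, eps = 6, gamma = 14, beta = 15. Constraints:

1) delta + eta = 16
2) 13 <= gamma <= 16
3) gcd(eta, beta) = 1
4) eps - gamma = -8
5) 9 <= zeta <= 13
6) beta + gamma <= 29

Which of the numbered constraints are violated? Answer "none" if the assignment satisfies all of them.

1) delta + eta = 7 + 8 = 15, not 16 — fails.
2) gamma = 14 lies in [13, 16] — holds.
3) gcd(8, 15) = 1 — holds.
4) eps - gamma = 6 - 14 = -8 — holds.
5) zeta = 13 lies in [9, 13] — holds.
6) beta + gamma = 15 + 14 = 29; 29 ≤ 29 — holds.

Constraint 1 does not hold.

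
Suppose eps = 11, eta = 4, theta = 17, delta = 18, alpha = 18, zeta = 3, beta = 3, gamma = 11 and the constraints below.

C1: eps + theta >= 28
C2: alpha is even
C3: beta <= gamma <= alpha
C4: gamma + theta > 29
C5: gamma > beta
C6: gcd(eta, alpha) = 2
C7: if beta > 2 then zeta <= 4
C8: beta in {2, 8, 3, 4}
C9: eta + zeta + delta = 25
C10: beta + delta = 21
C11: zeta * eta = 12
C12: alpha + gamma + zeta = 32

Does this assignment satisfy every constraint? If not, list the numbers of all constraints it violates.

Constraint 4 does not hold.

C1: eps + theta = 11 + 17 = 28; 28 ≥ 28 — satisfied.
C2: alpha = 18 is even — satisfied.
C3: values 3 <= 11 <= 18 — satisfied.
C4: gamma + theta = 11 + 17 = 28; 28 ≤ 29, bound 29 not met — violated.
C5: gamma = 11, beta = 3; 11 > 3 — satisfied.
C6: gcd(4, 18) = 2 — satisfied.
C7: beta = 3 > 2, so we need zeta ≤ 4; zeta = 3 ≤ 4 — satisfied.
C8: beta = 3 is in {2, 8, 3, 4} — satisfied.
C9: eta + zeta + delta = 4 + 3 + 18 = 25 — satisfied.
C10: beta + delta = 3 + 18 = 21 — satisfied.
C11: zeta * eta = 3 * 4 = 12 — satisfied.
C12: alpha + gamma + zeta = 18 + 11 + 3 = 32 — satisfied.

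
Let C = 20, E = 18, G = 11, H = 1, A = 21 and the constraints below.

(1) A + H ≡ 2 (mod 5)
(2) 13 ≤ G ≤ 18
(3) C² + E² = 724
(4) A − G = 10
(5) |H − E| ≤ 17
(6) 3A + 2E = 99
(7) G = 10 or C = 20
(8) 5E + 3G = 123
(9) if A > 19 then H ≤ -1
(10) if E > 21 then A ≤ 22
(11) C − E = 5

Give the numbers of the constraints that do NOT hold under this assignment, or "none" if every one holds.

No — constraints 2, 9, 11 are not satisfied.

(1) A + H = 22; 22 mod 5 = 2 — holds.
(2) G = 11 is outside [13, 18] — fails.
(3) C² + E² = 20² + 18² = 400 + 324 = 724 — holds.
(4) A − G = 21 − 11 = 10 — holds.
(5) |1 − 18| = 17; 17 ≤ 17 — holds.
(6) 3A + 2E = 3(21) + 2(18) = 99 — holds.
(7) G = 11 ≠ 10, but C = 20 = 20 (second disjunct) — holds.
(8) 5E + 3G = 5(18) + 3(11) = 123 — holds.
(9) A = 21 > 19, so we need H ≤ -1; but H = 1 > -1 — fails.
(10) E = 18, not > 21; antecedent false, conditional vacuously true — holds.
(11) C − E = 20 − 18 = 2, not 5 — fails.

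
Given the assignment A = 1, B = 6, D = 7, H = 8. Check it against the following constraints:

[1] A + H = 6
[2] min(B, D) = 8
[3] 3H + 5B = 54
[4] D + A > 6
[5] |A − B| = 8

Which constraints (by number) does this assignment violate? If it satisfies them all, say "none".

[1] A + H = 1 + 8 = 9, not 6  false
[2] min(6, 7) = 6, not 8  false
[3] 3H + 5B = 3(8) + 5(6) = 54  true
[4] D + A = 7 + 1 = 8; 8 > 6  true
[5] |1 − 6| = 5, not 8  false

Violated: 1, 2, and 5.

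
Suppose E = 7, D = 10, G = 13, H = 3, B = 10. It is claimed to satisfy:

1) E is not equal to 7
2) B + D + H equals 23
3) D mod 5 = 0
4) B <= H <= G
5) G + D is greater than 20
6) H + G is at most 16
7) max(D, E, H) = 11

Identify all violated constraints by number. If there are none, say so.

1) E = 7, but 7 is required to differ — violated.
2) B + D + H = 10 + 10 + 3 = 23 — satisfied.
3) 10 mod 5 = 0 — satisfied.
4) values 10, 3, 13; B = 10 is not <= H = 3 — violated.
5) G + D = 13 + 10 = 23; 23 > 20 — satisfied.
6) H + G = 3 + 13 = 16; 16 ≤ 16 — satisfied.
7) max(10, 7, 3) = 10, not 11 — violated.

No — constraints 1, 4, and 7 are not satisfied.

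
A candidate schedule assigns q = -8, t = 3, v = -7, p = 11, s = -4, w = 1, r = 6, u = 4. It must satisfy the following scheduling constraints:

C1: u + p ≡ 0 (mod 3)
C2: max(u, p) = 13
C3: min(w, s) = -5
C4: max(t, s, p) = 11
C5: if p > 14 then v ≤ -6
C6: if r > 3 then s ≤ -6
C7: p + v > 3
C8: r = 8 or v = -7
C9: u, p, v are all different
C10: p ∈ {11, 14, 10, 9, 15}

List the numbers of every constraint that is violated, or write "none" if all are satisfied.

C1: u + p = 15; 15 mod 3 = 0 — holds.
C2: max(4, 11) = 11, not 13 — fails.
C3: min(1, -4) = -4, not -5 — fails.
C4: max(3, -4, 11) = 11 — holds.
C5: p = 11, not > 14; antecedent false, conditional vacuously true — holds.
C6: r = 6 > 3, so we need s ≤ -6; but s = -4 > -6 — fails.
C7: p + v = 11 + (-7) = 4; 4 > 3 — holds.
C8: r = 6 ≠ 8, but v = -7 = -7 (second disjunct) — holds.
C9: values 4, 11, -7 are pairwise distinct — holds.
C10: p = 11 is in {11, 14, 10, 9, 15} — holds.

Constraints 2, 3, and 6 are violated.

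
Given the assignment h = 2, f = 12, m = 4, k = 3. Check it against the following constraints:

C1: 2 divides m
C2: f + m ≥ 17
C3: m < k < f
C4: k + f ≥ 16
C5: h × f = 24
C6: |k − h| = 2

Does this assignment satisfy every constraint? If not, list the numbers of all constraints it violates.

Constraints 2, 3, 4, 6 do not hold.

C1: 4 / 2 = 2, so 2 divides 4 — holds.
C2: f + m = 12 + 4 = 16; 16 < 17, bound 17 not met — does not hold.
C3: values 4, 3, 12; m = 4 is not < k = 3 — does not hold.
C4: k + f = 3 + 12 = 15; 15 < 16, bound 16 not met — does not hold.
C5: h × f = 2 × 12 = 24 — holds.
C6: |3 − 2| = 1, not 2 — does not hold.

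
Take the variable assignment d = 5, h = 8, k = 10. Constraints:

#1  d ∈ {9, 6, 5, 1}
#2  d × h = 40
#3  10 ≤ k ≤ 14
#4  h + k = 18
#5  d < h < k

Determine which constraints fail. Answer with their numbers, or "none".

#1 d = 5 is in {9, 6, 5, 1} — holds.
#2 d × h = 5 × 8 = 40 — holds.
#3 k = 10 lies in [10, 14] — holds.
#4 h + k = 8 + 10 = 18 — holds.
#5 values 5 < 8 < 10 — holds.

None — every constraint holds.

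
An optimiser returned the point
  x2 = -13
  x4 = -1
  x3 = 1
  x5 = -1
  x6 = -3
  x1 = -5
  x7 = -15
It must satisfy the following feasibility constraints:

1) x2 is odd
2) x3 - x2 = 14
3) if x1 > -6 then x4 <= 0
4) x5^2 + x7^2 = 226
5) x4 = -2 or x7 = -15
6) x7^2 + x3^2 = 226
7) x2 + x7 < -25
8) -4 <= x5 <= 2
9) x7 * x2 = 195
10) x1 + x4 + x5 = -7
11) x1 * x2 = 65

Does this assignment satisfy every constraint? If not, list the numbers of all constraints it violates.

1) x2 = -13 is odd  ✔
2) x3 - x2 = 1 - (-13) = 14  ✔
3) x1 = -5 > -6, so we need x4 ≤ 0; x4 = -1 ≤ 0  ✔
4) x5^2 + x7^2 = (-1)^2 + (-15)^2 = 1 + 225 = 226  ✔
5) x4 = -1 ≠ -2, but x7 = -15 = -15 (second disjunct)  ✔
6) x7^2 + x3^2 = (-15)^2 + 1^2 = 225 + 1 = 226  ✔
7) x2 + x7 = -13 + (-15) = -28; -28 < -25  ✔
8) x5 = -1 lies in [-4, 2]  ✔
9) x7 * x2 = -15 * (-13) = 195  ✔
10) x1 + x4 + x5 = -5 + (-1) + (-1) = -7  ✔
11) x1 * x2 = -5 * (-13) = 65  ✔

None — every constraint holds.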